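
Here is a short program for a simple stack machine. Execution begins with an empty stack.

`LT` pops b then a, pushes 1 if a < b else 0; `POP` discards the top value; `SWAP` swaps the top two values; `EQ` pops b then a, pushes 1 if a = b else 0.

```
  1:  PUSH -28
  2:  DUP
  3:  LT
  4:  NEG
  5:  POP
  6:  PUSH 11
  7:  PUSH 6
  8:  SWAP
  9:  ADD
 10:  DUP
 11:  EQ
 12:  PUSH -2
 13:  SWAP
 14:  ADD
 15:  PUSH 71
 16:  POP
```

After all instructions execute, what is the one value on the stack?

-1

PUSH -28 → [-28]
DUP      → [-28, -28]
LT       → [0]
NEG      → [0]
POP      → []
PUSH 11  → [11]
PUSH 6   → [11, 6]
SWAP     → [6, 11]
ADD      → [17]
DUP      → [17, 17]
EQ       → [1]
PUSH -2  → [1, -2]
SWAP     → [-2, 1]
ADD      → [-1]
PUSH 71  → [-1, 71]
POP      → [-1]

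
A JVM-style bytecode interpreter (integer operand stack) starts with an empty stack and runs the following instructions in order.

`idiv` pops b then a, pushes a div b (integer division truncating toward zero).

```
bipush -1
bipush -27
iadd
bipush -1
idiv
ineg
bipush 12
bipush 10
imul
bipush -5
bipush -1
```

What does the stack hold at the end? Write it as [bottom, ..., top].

[-28, 120, -5, -1]

bipush -1  → -1
bipush -27 → -1 -27
iadd       → -28
bipush -1  → -28 -1
idiv       → 28
ineg       → -28
bipush 12  → -28 12
bipush 10  → -28 12 10
imul       → -28 120
bipush -5  → -28 120 -5
bipush -1  → -28 120 -5 -1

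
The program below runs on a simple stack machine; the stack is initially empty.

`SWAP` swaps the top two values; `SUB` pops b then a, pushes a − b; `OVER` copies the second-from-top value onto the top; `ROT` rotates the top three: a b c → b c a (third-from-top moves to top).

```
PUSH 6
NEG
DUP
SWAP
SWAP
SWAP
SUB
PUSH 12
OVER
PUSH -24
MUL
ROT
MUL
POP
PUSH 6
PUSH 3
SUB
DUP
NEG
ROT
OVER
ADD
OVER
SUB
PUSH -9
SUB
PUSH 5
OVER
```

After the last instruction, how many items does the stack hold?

5

PUSH 6   → 6
NEG      → -6
DUP      → -6 -6
SWAP     → -6 -6
SWAP     → -6 -6
SWAP     → -6 -6
SUB      → 0
PUSH 12  → 0 12
OVER     → 0 12 0
PUSH -24 → 0 12 0 -24
MUL      → 0 12 0
ROT      → 12 0 0
MUL      → 12 0
POP      → 12
PUSH 6   → 12 6
PUSH 3   → 12 6 3
SUB      → 12 3
DUP      → 12 3 3
NEG      → 12 3 -3
ROT      → 3 -3 12
OVER     → 3 -3 12 -3
ADD      → 3 -3 9
OVER     → 3 -3 9 -3
SUB      → 3 -3 12
PUSH -9  → 3 -3 12 -9
SUB      → 3 -3 21
PUSH 5   → 3 -3 21 5
OVER     → 3 -3 21 5 21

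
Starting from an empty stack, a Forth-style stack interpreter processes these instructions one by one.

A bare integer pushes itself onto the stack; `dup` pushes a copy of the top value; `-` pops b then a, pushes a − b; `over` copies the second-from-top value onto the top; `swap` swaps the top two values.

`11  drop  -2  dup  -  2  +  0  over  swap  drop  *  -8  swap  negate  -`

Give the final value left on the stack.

-4

11     → [11]
drop   → []
-2     → [-2]
dup    → [-2, -2]
-      → [0]
2      → [0, 2]
+      → [2]
0      → [2, 0]
over   → [2, 0, 2]
swap   → [2, 2, 0]
drop   → [2, 2]
*      → [4]
-8     → [4, -8]
swap   → [-8, 4]
negate → [-8, -4]
-      → [-4]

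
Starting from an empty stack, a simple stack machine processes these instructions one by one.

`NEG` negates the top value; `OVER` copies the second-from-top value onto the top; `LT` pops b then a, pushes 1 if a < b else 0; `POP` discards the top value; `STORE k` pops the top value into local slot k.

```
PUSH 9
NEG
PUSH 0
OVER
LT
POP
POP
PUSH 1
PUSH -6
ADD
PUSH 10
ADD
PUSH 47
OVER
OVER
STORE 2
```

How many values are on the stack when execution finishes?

3

PUSH 9  → [9]
NEG     → [-9]
PUSH 0  → [-9, 0]
OVER    → [-9, 0, -9]
LT      → [-9, 0]
POP     → [-9]
POP     → []
PUSH 1  → [1]
PUSH -6 → [1, -6]
ADD     → [-5]
PUSH 10 → [-5, 10]
ADD     → [5]
PUSH 47 → [5, 47]
OVER    → [5, 47, 5]
OVER    → [5, 47, 5, 47]
STORE 2 → [5, 47, 5]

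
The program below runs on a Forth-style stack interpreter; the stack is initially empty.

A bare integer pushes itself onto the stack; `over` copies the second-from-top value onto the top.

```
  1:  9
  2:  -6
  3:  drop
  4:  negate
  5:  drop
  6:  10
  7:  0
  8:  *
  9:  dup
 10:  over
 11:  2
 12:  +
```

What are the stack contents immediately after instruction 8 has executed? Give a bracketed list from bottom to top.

9      : 9
-6     : 9 -6
drop   : 9
negate : -9
drop   : (empty)
10     : 10
0      : 10 0
*      : 0

[0]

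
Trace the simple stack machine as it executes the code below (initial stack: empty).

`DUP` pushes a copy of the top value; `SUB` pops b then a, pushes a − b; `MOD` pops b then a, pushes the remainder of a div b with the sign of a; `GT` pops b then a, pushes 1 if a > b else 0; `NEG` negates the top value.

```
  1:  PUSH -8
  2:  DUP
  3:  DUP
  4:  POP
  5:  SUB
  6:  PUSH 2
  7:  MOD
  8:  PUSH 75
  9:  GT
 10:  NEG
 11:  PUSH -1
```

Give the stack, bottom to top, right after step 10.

[0]

PUSH -8 → -8
DUP     → -8 -8
DUP     → -8 -8 -8
POP     → -8 -8
SUB     → 0
PUSH 2  → 0 2
MOD     → 0
PUSH 75 → 0 75
GT      → 0
NEG     → 0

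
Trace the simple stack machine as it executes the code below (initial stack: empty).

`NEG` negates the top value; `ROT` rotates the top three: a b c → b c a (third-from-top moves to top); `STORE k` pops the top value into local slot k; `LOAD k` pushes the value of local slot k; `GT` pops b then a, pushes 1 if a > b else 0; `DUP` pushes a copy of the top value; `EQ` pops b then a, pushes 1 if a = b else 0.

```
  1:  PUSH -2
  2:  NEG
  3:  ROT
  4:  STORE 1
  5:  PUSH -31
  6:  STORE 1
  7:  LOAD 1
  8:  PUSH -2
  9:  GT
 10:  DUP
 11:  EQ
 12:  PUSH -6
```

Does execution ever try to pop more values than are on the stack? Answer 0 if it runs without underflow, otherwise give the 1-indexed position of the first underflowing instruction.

PUSH -2 -> [-2]
NEG     -> [2]
ROT  — needs 3 operands, stack has 1 → underflow

3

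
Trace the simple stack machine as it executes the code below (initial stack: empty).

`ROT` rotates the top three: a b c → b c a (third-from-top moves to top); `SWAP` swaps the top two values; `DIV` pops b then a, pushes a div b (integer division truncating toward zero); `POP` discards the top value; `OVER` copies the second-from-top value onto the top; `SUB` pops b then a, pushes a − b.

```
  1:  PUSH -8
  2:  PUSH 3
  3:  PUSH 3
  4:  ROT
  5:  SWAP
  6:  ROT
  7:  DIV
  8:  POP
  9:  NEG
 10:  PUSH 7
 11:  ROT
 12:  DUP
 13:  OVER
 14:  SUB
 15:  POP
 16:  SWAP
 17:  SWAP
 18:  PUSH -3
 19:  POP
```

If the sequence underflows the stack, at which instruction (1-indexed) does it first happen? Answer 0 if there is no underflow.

11

PUSH -8 -> [-8]
PUSH 3  -> [-8, 3]
PUSH 3  -> [-8, 3, 3]
ROT     -> [3, 3, -8]
SWAP    -> [3, -8, 3]
ROT     -> [-8, 3, 3]
DIV     -> [-8, 1]
POP     -> [-8]
NEG     -> [8]
PUSH 7  -> [8, 7]
ROT  — needs 3 operands, stack has 2 → underflow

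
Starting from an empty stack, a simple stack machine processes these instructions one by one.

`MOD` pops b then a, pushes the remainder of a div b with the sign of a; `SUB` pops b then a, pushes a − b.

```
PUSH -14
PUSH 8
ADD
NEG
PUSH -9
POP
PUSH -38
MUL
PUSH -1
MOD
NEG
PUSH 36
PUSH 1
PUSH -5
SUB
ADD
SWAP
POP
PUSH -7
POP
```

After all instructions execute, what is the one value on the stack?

PUSH -14 : [-14]
PUSH 8   : [-14, 8]
ADD      : [-6]
NEG      : [6]
PUSH -9  : [6, -9]
POP      : [6]
PUSH -38 : [6, -38]
MUL      : [-228]
PUSH -1  : [-228, -1]
MOD      : [0]
NEG      : [0]
PUSH 36  : [0, 36]
PUSH 1   : [0, 36, 1]
PUSH -5  : [0, 36, 1, -5]
SUB      : [0, 36, 6]
ADD      : [0, 42]
SWAP     : [42, 0]
POP      : [42]
PUSH -7  : [42, -7]
POP      : [42]

42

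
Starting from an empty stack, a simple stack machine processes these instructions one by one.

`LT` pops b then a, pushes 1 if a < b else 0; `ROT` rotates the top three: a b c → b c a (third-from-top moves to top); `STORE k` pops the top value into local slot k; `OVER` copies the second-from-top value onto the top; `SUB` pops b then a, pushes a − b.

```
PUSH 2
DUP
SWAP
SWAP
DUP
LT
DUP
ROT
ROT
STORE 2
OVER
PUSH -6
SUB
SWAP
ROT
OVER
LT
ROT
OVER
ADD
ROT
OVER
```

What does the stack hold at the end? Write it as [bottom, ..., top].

[1, 7, 2, 7]

PUSH 2  : [2]
DUP     : [2, 2]
SWAP    : [2, 2]
SWAP    : [2, 2]
DUP     : [2, 2, 2]
LT      : [2, 0]
DUP     : [2, 0, 0]
ROT     : [0, 0, 2]
ROT     : [0, 2, 0]
STORE 2 : [0, 2]
OVER    : [0, 2, 0]
PUSH -6 : [0, 2, 0, -6]
SUB     : [0, 2, 6]
SWAP    : [0, 6, 2]
ROT     : [6, 2, 0]
OVER    : [6, 2, 0, 2]
LT      : [6, 2, 1]
ROT     : [2, 1, 6]
OVER    : [2, 1, 6, 1]
ADD     : [2, 1, 7]
ROT     : [1, 7, 2]
OVER    : [1, 7, 2, 7]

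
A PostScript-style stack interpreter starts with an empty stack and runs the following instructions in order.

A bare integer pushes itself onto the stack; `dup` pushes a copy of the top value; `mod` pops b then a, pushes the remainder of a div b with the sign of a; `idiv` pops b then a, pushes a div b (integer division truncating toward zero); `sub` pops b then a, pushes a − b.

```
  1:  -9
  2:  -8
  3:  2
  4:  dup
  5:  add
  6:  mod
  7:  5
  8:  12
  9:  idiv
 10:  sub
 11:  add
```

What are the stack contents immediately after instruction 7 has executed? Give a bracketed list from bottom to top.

[-9, 0, 5]

-9  → -9
-8  → -9 -8
2   → -9 -8 2
dup → -9 -8 2 2
add → -9 -8 4
mod → -9 0
5   → -9 0 5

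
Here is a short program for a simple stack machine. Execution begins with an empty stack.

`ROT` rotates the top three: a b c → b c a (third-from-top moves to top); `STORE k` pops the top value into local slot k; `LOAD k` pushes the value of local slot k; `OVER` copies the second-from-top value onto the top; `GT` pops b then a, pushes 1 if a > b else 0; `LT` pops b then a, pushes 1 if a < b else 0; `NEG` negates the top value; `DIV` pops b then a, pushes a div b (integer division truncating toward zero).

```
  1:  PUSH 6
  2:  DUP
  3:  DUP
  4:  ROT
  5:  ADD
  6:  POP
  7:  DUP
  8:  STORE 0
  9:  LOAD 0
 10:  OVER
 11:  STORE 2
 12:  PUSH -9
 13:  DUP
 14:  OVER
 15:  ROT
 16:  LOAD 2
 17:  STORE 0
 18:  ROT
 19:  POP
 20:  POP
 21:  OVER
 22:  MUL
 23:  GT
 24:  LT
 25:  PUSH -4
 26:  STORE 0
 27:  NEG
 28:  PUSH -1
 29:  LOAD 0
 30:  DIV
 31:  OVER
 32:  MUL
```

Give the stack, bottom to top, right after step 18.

[6, 6, -9, -9, -9]

PUSH 6  → 6
DUP     → 6 6
DUP     → 6 6 6
ROT     → 6 6 6
ADD     → 6 12
POP     → 6
DUP     → 6 6
STORE 0 → 6
LOAD 0  → 6 6
OVER    → 6 6 6
STORE 2 → 6 6
PUSH -9 → 6 6 -9
DUP     → 6 6 -9 -9
OVER    → 6 6 -9 -9 -9
ROT     → 6 6 -9 -9 -9
LOAD 2  → 6 6 -9 -9 -9 6
STORE 0 → 6 6 -9 -9 -9
ROT     → 6 6 -9 -9 -9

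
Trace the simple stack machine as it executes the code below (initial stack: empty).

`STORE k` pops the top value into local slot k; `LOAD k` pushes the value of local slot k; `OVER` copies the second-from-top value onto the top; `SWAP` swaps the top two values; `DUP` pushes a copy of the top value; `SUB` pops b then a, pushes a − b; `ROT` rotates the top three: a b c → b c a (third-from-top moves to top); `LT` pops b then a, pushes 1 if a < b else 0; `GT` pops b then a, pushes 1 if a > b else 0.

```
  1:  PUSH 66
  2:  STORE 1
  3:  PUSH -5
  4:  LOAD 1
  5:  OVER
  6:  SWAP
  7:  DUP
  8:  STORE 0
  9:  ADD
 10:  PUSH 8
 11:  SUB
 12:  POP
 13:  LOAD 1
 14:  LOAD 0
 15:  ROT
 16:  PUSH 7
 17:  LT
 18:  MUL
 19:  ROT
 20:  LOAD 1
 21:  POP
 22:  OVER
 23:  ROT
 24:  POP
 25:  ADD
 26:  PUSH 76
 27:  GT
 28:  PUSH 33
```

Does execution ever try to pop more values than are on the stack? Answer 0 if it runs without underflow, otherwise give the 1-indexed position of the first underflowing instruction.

PUSH 66  66
STORE 1  (empty)
PUSH -5  -5
LOAD 1   -5 66
OVER     -5 66 -5
SWAP     -5 -5 66
DUP      -5 -5 66 66
STORE 0  -5 -5 66
ADD      -5 61
PUSH 8   -5 61 8
SUB      -5 53
POP      -5
LOAD 1   -5 66
LOAD 0   -5 66 66
ROT      66 66 -5
PUSH 7   66 66 -5 7
LT       66 66 1
MUL      66 66
ROT  — needs 3 operands, stack has 2 → underflow

19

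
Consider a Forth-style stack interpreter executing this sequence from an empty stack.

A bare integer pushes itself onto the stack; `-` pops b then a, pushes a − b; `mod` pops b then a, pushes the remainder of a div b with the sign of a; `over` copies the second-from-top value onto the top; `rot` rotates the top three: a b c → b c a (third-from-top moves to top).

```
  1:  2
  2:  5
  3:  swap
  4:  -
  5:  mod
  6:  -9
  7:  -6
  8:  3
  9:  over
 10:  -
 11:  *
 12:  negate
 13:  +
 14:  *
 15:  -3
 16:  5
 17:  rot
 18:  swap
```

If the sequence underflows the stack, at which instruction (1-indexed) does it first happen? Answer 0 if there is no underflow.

5

2     [2]
5     [2, 5]
swap  [5, 2]
-     [3]
mod  — needs 2 operands, stack has 1 → underflow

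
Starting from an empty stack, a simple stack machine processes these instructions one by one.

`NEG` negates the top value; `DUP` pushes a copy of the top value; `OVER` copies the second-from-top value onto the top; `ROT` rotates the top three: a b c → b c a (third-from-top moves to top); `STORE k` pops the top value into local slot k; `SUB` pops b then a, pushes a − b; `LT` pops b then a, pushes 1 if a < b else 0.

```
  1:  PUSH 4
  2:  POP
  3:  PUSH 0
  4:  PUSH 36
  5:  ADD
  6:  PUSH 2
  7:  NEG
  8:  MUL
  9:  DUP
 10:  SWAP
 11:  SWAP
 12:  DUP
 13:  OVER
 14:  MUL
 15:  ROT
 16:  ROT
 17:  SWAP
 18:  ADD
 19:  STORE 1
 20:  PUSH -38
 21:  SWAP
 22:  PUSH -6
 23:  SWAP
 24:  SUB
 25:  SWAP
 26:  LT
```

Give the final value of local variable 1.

-144

PUSH 4   : [4]
POP      : []
PUSH 0   : [0]
PUSH 36  : [0, 36]
ADD      : [36]
PUSH 2   : [36, 2]
NEG      : [36, -2]
MUL      : [-72]
DUP      : [-72, -72]
SWAP     : [-72, -72]
SWAP     : [-72, -72]
DUP      : [-72, -72, -72]
OVER     : [-72, -72, -72, -72]
MUL      : [-72, -72, 5184]
ROT      : [-72, 5184, -72]
ROT      : [5184, -72, -72]
SWAP     : [5184, -72, -72]
ADD      : [5184, -144]
STORE 1  : [5184]
PUSH -38 : [5184, -38]
SWAP     : [-38, 5184]
PUSH -6  : [-38, 5184, -6]
SWAP     : [-38, -6, 5184]
SUB      : [-38, -5190]
SWAP     : [-5190, -38]
LT       : [1]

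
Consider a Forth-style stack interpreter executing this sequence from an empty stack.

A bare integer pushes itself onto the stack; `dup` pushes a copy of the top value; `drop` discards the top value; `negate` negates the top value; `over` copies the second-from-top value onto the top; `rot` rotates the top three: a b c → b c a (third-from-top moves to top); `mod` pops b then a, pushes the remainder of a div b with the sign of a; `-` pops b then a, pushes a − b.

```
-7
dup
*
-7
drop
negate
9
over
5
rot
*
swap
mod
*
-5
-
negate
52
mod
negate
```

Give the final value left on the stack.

-16

-7     → -7
dup    → -7 -7
*      → 49
-7     → 49 -7
drop   → 49
negate → -49
9      → -49 9
over   → -49 9 -49
5      → -49 9 -49 5
rot    → -49 -49 5 9
*      → -49 -49 45
swap   → -49 45 -49
mod    → -49 45
*      → -2205
-5     → -2205 -5
-      → -2200
negate → 2200
52     → 2200 52
mod    → 16
negate → -16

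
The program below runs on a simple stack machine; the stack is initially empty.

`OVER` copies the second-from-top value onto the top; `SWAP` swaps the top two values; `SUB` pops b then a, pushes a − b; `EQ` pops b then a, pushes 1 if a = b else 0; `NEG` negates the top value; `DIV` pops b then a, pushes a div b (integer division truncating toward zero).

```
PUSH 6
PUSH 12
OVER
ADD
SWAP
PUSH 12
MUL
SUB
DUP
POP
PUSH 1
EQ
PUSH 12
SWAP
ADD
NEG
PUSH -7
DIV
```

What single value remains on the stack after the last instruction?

PUSH 6  → 6
PUSH 12 → 6 12
OVER    → 6 12 6
ADD     → 6 18
SWAP    → 18 6
PUSH 12 → 18 6 12
MUL     → 18 72
SUB     → -54
DUP     → -54 -54
POP     → -54
PUSH 1  → -54 1
EQ      → 0
PUSH 12 → 0 12
SWAP    → 12 0
ADD     → 12
NEG     → -12
PUSH -7 → -12 -7
DIV     → 1

1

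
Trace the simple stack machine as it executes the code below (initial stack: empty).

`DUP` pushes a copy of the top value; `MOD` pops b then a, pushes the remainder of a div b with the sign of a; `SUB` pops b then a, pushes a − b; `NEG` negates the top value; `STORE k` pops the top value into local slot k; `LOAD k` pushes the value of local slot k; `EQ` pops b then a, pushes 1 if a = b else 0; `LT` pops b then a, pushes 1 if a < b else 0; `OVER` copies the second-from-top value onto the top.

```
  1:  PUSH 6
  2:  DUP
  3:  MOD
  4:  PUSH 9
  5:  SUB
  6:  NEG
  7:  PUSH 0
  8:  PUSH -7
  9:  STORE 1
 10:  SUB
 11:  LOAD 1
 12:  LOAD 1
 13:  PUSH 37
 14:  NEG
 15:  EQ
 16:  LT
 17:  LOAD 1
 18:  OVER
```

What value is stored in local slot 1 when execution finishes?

PUSH 6   6
DUP      6 6
MOD      0
PUSH 9   0 9
SUB      -9
NEG      9
PUSH 0   9 0
PUSH -7  9 0 -7
STORE 1  9 0
SUB      9
LOAD 1   9 -7
LOAD 1   9 -7 -7
PUSH 37  9 -7 -7 37
NEG      9 -7 -7 -37
EQ       9 -7 0
LT       9 1
LOAD 1   9 1 -7
OVER     9 1 -7 1

-7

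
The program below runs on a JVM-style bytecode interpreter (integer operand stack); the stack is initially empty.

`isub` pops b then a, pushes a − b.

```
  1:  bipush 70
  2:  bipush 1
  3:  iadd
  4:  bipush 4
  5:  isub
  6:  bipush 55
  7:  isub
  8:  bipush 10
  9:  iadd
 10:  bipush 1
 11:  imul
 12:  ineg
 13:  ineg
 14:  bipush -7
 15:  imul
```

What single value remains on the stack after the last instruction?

bipush 70  [70]
bipush 1   [70, 1]
iadd       [71]
bipush 4   [71, 4]
isub       [67]
bipush 55  [67, 55]
isub       [12]
bipush 10  [12, 10]
iadd       [22]
bipush 1   [22, 1]
imul       [22]
ineg       [-22]
ineg       [22]
bipush -7  [22, -7]
imul       [-154]

-154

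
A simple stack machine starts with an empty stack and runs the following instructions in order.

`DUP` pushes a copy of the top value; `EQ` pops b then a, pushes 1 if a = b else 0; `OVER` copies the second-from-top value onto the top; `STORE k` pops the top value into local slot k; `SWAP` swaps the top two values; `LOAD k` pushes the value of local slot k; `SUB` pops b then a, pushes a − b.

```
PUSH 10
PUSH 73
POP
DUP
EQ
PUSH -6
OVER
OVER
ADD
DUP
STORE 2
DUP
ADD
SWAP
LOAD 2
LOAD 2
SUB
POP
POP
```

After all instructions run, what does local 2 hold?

-5

PUSH 10 -> 10
PUSH 73 -> 10 73
POP     -> 10
DUP     -> 10 10
EQ      -> 1
PUSH -6 -> 1 -6
OVER    -> 1 -6 1
OVER    -> 1 -6 1 -6
ADD     -> 1 -6 -5
DUP     -> 1 -6 -5 -5
STORE 2 -> 1 -6 -5
DUP     -> 1 -6 -5 -5
ADD     -> 1 -6 -10
SWAP    -> 1 -10 -6
LOAD 2  -> 1 -10 -6 -5
LOAD 2  -> 1 -10 -6 -5 -5
SUB     -> 1 -10 -6 0
POP     -> 1 -10 -6
POP     -> 1 -10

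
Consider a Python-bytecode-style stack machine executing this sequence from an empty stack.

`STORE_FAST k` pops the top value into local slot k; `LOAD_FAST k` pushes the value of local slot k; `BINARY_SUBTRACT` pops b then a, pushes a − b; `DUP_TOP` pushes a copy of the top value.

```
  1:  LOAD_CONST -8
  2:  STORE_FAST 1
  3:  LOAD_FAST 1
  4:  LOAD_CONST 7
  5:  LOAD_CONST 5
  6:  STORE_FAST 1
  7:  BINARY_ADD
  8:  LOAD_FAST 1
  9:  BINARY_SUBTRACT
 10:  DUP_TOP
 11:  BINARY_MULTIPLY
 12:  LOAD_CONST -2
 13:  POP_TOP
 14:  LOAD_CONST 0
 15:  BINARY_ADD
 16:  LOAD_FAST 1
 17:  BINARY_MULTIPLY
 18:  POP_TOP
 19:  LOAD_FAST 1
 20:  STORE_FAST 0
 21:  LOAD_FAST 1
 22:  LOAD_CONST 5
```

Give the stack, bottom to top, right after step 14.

LOAD_CONST -8    [-8]
STORE_FAST 1     []
LOAD_FAST 1      [-8]
LOAD_CONST 7     [-8, 7]
LOAD_CONST 5     [-8, 7, 5]
STORE_FAST 1     [-8, 7]
BINARY_ADD       [-1]
LOAD_FAST 1      [-1, 5]
BINARY_SUBTRACT  [-6]
DUP_TOP          [-6, -6]
BINARY_MULTIPLY  [36]
LOAD_CONST -2    [36, -2]
POP_TOP          [36]
LOAD_CONST 0     [36, 0]

[36, 0]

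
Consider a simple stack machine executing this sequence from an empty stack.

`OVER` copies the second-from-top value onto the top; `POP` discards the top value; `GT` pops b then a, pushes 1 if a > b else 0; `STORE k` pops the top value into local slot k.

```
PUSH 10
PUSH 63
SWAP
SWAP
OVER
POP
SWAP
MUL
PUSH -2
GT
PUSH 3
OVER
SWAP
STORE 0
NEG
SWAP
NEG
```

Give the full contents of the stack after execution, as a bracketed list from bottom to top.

PUSH 10 → 10
PUSH 63 → 10 63
SWAP    → 63 10
SWAP    → 10 63
OVER    → 10 63 10
POP     → 10 63
SWAP    → 63 10
MUL     → 630
PUSH -2 → 630 -2
GT      → 1
PUSH 3  → 1 3
OVER    → 1 3 1
SWAP    → 1 1 3
STORE 0 → 1 1
NEG     → 1 -1
SWAP    → -1 1
NEG     → -1 -1

[-1, -1]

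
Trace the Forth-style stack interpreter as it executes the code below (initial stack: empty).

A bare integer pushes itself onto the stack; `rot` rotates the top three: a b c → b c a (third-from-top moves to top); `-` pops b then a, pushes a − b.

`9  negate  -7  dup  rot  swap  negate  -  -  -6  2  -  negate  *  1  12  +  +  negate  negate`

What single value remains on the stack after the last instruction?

9      → [9]
negate → [-9]
-7     → [-9, -7]
dup    → [-9, -7, -7]
rot    → [-7, -7, -9]
swap   → [-7, -9, -7]
negate → [-7, -9, 7]
-      → [-7, -16]
-      → [9]
-6     → [9, -6]
2      → [9, -6, 2]
-      → [9, -8]
negate → [9, 8]
*      → [72]
1      → [72, 1]
12     → [72, 1, 12]
+      → [72, 13]
+      → [85]
negate → [-85]
negate → [85]

85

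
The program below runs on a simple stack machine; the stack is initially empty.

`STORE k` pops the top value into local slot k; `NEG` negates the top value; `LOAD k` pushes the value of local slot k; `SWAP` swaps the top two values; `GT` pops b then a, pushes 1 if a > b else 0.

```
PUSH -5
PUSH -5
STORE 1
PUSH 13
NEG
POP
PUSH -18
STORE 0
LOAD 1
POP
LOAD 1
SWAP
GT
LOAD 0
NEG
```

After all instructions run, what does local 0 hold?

-18

PUSH -5  → [-5]
PUSH -5  → [-5, -5]
STORE 1  → [-5]
PUSH 13  → [-5, 13]
NEG      → [-5, -13]
POP      → [-5]
PUSH -18 → [-5, -18]
STORE 0  → [-5]
LOAD 1   → [-5, -5]
POP      → [-5]
LOAD 1   → [-5, -5]
SWAP     → [-5, -5]
GT       → [0]
LOAD 0   → [0, -18]
NEG      → [0, 18]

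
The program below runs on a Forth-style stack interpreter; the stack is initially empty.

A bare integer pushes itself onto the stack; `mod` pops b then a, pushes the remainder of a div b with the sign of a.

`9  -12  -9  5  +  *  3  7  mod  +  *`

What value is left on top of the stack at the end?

459

9    9
-12  9 -12
-9   9 -12 -9
5    9 -12 -9 5
+    9 -12 -4
*    9 48
3    9 48 3
7    9 48 3 7
mod  9 48 3
+    9 51
*    459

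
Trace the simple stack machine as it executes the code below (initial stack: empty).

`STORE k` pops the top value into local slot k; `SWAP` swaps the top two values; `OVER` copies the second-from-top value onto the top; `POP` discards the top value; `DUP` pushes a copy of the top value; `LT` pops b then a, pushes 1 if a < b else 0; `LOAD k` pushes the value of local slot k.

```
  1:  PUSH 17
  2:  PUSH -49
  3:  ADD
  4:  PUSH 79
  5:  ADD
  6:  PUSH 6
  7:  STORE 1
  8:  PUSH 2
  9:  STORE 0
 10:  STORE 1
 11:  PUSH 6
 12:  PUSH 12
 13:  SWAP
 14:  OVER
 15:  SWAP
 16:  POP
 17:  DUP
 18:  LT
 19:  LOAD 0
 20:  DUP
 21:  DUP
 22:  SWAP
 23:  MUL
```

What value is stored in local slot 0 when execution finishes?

PUSH 17  -> [17]
PUSH -49 -> [17, -49]
ADD      -> [-32]
PUSH 79  -> [-32, 79]
ADD      -> [47]
PUSH 6   -> [47, 6]
STORE 1  -> [47]
PUSH 2   -> [47, 2]
STORE 0  -> [47]
STORE 1  -> []
PUSH 6   -> [6]
PUSH 12  -> [6, 12]
SWAP     -> [12, 6]
OVER     -> [12, 6, 12]
SWAP     -> [12, 12, 6]
POP      -> [12, 12]
DUP      -> [12, 12, 12]
LT       -> [12, 0]
LOAD 0   -> [12, 0, 2]
DUP      -> [12, 0, 2, 2]
DUP      -> [12, 0, 2, 2, 2]
SWAP     -> [12, 0, 2, 2, 2]
MUL      -> [12, 0, 2, 4]

2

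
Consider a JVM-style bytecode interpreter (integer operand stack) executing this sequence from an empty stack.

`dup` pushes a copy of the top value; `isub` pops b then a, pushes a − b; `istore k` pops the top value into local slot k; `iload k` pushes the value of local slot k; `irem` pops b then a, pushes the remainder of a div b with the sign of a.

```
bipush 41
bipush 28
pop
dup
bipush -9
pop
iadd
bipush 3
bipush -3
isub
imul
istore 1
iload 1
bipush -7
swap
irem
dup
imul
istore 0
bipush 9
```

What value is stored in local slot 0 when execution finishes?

49

bipush 41 → [41]
bipush 28 → [41, 28]
pop       → [41]
dup       → [41, 41]
bipush -9 → [41, 41, -9]
pop       → [41, 41]
iadd      → [82]
bipush 3  → [82, 3]
bipush -3 → [82, 3, -3]
isub      → [82, 6]
imul      → [492]
istore 1  → []
iload 1   → [492]
bipush -7 → [492, -7]
swap      → [-7, 492]
irem      → [-7]
dup       → [-7, -7]
imul      → [49]
istore 0  → []
bipush 9  → [9]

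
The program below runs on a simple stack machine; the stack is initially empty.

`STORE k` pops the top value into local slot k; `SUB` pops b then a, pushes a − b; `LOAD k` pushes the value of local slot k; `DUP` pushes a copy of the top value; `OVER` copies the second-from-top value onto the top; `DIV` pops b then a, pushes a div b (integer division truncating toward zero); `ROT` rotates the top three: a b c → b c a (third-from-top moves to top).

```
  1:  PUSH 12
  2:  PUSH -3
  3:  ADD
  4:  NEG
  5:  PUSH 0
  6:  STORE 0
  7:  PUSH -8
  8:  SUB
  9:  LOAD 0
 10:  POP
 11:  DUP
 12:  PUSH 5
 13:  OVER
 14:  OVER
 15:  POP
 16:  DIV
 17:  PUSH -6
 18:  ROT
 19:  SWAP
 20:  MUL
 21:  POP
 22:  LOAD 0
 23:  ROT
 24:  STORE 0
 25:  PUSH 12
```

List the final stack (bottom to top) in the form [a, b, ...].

[-5, 0, 12]

PUSH 12  [12]
PUSH -3  [12, -3]
ADD      [9]
NEG      [-9]
PUSH 0   [-9, 0]
STORE 0  [-9]
PUSH -8  [-9, -8]
SUB      [-1]
LOAD 0   [-1, 0]
POP      [-1]
DUP      [-1, -1]
PUSH 5   [-1, -1, 5]
OVER     [-1, -1, 5, -1]
OVER     [-1, -1, 5, -1, 5]
POP      [-1, -1, 5, -1]
DIV      [-1, -1, -5]
PUSH -6  [-1, -1, -5, -6]
ROT      [-1, -5, -6, -1]
SWAP     [-1, -5, -1, -6]
MUL      [-1, -5, 6]
POP      [-1, -5]
LOAD 0   [-1, -5, 0]
ROT      [-5, 0, -1]
STORE 0  [-5, 0]
PUSH 12  [-5, 0, 12]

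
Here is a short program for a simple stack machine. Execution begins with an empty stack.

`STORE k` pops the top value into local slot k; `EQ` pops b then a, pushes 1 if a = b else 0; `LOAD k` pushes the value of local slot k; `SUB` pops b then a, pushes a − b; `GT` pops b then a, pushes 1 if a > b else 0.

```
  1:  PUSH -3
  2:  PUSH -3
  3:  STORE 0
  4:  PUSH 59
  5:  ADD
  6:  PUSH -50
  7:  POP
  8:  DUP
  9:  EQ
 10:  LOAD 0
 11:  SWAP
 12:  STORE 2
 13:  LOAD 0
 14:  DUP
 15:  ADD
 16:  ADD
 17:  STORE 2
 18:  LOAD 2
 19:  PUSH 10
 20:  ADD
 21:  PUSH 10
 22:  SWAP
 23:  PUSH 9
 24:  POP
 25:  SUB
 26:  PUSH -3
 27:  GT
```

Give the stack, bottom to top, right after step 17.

[]

PUSH -3  -> [-3]
PUSH -3  -> [-3, -3]
STORE 0  -> [-3]
PUSH 59  -> [-3, 59]
ADD      -> [56]
PUSH -50 -> [56, -50]
POP      -> [56]
DUP      -> [56, 56]
EQ       -> [1]
LOAD 0   -> [1, -3]
SWAP     -> [-3, 1]
STORE 2  -> [-3]
LOAD 0   -> [-3, -3]
DUP      -> [-3, -3, -3]
ADD      -> [-3, -6]
ADD      -> [-9]
STORE 2  -> []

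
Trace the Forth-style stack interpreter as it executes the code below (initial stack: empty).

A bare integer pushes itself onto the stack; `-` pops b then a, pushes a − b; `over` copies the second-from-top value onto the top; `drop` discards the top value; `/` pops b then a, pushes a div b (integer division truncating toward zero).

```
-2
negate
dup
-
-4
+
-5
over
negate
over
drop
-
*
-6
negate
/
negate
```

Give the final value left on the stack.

-2     → [-2]
negate → [2]
dup    → [2, 2]
-      → [0]
-4     → [0, -4]
+      → [-4]
-5     → [-4, -5]
over   → [-4, -5, -4]
negate → [-4, -5, 4]
over   → [-4, -5, 4, -5]
drop   → [-4, -5, 4]
-      → [-4, -9]
*      → [36]
-6     → [36, -6]
negate → [36, 6]
/      → [6]
negate → [-6]

-6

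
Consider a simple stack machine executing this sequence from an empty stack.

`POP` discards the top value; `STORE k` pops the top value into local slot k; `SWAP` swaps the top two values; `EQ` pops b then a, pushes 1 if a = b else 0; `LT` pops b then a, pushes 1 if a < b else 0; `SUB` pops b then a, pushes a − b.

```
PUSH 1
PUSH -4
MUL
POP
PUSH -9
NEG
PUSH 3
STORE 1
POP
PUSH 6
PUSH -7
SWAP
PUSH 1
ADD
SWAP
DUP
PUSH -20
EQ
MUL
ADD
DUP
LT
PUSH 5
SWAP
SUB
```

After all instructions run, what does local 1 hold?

PUSH 1   : [1]
PUSH -4  : [1, -4]
MUL      : [-4]
POP      : []
PUSH -9  : [-9]
NEG      : [9]
PUSH 3   : [9, 3]
STORE 1  : [9]
POP      : []
PUSH 6   : [6]
PUSH -7  : [6, -7]
SWAP     : [-7, 6]
PUSH 1   : [-7, 6, 1]
ADD      : [-7, 7]
SWAP     : [7, -7]
DUP      : [7, -7, -7]
PUSH -20 : [7, -7, -7, -20]
EQ       : [7, -7, 0]
MUL      : [7, 0]
ADD      : [7]
DUP      : [7, 7]
LT       : [0]
PUSH 5   : [0, 5]
SWAP     : [5, 0]
SUB      : [5]

3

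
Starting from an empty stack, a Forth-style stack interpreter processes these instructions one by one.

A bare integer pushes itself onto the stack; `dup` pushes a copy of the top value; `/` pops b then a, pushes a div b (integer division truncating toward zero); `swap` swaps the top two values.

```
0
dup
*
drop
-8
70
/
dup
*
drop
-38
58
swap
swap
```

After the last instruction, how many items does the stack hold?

0     [0]
dup   [0, 0]
*     [0]
drop  []
-8    [-8]
70    [-8, 70]
/     [0]
dup   [0, 0]
*     [0]
drop  []
-38   [-38]
58    [-38, 58]
swap  [58, -38]
swap  [-38, 58]

2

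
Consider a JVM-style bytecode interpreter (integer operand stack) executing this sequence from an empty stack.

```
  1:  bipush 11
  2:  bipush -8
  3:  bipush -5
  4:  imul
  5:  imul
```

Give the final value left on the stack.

440

bipush 11 -> [11]
bipush -8 -> [11, -8]
bipush -5 -> [11, -8, -5]
imul      -> [11, 40]
imul      -> [440]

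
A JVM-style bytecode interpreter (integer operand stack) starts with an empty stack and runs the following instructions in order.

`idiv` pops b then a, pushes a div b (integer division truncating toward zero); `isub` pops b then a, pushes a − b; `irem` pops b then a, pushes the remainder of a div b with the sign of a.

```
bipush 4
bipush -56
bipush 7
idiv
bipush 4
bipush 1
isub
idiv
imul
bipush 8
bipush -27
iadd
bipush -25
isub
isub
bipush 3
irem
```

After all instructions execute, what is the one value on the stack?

-2

bipush 4    [4]
bipush -56  [4, -56]
bipush 7    [4, -56, 7]
idiv        [4, -8]
bipush 4    [4, -8, 4]
bipush 1    [4, -8, 4, 1]
isub        [4, -8, 3]
idiv        [4, -2]
imul        [-8]
bipush 8    [-8, 8]
bipush -27  [-8, 8, -27]
iadd        [-8, -19]
bipush -25  [-8, -19, -25]
isub        [-8, 6]
isub        [-14]
bipush 3    [-14, 3]
irem        [-2]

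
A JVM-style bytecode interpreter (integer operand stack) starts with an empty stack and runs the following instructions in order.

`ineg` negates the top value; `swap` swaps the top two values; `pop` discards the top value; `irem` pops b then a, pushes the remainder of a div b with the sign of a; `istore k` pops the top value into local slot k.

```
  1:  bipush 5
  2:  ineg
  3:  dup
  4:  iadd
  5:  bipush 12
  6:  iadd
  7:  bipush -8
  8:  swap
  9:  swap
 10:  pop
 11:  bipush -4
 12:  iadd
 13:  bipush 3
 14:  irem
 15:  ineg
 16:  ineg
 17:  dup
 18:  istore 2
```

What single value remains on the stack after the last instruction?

bipush 5  -> [5]
ineg      -> [-5]
dup       -> [-5, -5]
iadd      -> [-10]
bipush 12 -> [-10, 12]
iadd      -> [2]
bipush -8 -> [2, -8]
swap      -> [-8, 2]
swap      -> [2, -8]
pop       -> [2]
bipush -4 -> [2, -4]
iadd      -> [-2]
bipush 3  -> [-2, 3]
irem      -> [-2]
ineg      -> [2]
ineg      -> [-2]
dup       -> [-2, -2]
istore 2  -> [-2]

-2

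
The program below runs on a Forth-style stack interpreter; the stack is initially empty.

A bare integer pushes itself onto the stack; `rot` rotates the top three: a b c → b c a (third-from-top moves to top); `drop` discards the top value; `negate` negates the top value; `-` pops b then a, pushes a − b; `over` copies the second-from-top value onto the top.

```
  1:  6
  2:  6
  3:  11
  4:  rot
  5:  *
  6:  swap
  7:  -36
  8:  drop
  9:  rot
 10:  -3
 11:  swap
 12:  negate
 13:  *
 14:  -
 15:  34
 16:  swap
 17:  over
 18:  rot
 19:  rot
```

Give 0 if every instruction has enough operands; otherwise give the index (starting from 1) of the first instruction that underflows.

6     [6]
6     [6, 6]
11    [6, 6, 11]
rot   [6, 11, 6]
*     [6, 66]
swap  [66, 6]
-36   [66, 6, -36]
drop  [66, 6]
rot  — needs 3 operands, stack has 2 → underflow

9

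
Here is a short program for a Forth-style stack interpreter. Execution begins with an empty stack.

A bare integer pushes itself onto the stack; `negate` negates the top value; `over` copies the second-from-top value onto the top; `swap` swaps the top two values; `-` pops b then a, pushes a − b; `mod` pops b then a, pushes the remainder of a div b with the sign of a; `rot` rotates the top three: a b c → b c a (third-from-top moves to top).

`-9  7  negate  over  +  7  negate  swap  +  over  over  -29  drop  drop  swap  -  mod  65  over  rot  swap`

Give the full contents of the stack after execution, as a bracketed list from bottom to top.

-9     : -9
7      : -9 7
negate : -9 -7
over   : -9 -7 -9
+      : -9 -16
7      : -9 -16 7
negate : -9 -16 -7
swap   : -9 -7 -16
+      : -9 -23
over   : -9 -23 -9
over   : -9 -23 -9 -23
-29    : -9 -23 -9 -23 -29
drop   : -9 -23 -9 -23
drop   : -9 -23 -9
swap   : -9 -9 -23
-      : -9 14
mod    : -9
65     : -9 65
over   : -9 65 -9
rot    : 65 -9 -9
swap   : 65 -9 -9

[65, -9, -9]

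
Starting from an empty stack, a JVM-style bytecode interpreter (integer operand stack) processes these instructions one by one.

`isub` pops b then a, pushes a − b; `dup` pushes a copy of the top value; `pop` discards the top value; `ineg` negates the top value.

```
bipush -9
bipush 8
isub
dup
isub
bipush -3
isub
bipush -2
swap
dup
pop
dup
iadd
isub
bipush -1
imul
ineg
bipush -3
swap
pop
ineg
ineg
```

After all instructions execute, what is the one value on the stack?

-3

bipush -9  -9
bipush 8   -9 8
isub       -17
dup        -17 -17
isub       0
bipush -3  0 -3
isub       3
bipush -2  3 -2
swap       -2 3
dup        -2 3 3
pop        -2 3
dup        -2 3 3
iadd       -2 6
isub       -8
bipush -1  -8 -1
imul       8
ineg       -8
bipush -3  -8 -3
swap       -3 -8
pop        -3
ineg       3
ineg       -3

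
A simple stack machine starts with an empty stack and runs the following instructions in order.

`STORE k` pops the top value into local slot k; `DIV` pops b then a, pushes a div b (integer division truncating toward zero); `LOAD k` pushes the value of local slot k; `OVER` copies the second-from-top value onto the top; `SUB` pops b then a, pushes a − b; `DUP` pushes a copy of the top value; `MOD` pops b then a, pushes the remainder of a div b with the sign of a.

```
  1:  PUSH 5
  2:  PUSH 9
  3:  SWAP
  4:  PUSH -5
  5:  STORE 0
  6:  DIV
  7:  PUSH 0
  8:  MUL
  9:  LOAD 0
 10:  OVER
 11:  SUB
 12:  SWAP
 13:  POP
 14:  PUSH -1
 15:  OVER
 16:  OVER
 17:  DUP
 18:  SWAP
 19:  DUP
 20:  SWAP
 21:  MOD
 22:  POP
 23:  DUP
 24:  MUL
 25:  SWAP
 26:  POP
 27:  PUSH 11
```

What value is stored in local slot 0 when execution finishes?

PUSH 5  → [5]
PUSH 9  → [5, 9]
SWAP    → [9, 5]
PUSH -5 → [9, 5, -5]
STORE 0 → [9, 5]
DIV     → [1]
PUSH 0  → [1, 0]
MUL     → [0]
LOAD 0  → [0, -5]
OVER    → [0, -5, 0]
SUB     → [0, -5]
SWAP    → [-5, 0]
POP     → [-5]
PUSH -1 → [-5, -1]
OVER    → [-5, -1, -5]
OVER    → [-5, -1, -5, -1]
DUP     → [-5, -1, -5, -1, -1]
SWAP    → [-5, -1, -5, -1, -1]
DUP     → [-5, -1, -5, -1, -1, -1]
SWAP    → [-5, -1, -5, -1, -1, -1]
MOD     → [-5, -1, -5, -1, 0]
POP     → [-5, -1, -5, -1]
DUP     → [-5, -1, -5, -1, -1]
MUL     → [-5, -1, -5, 1]
SWAP    → [-5, -1, 1, -5]
POP     → [-5, -1, 1]
PUSH 11 → [-5, -1, 1, 11]

-5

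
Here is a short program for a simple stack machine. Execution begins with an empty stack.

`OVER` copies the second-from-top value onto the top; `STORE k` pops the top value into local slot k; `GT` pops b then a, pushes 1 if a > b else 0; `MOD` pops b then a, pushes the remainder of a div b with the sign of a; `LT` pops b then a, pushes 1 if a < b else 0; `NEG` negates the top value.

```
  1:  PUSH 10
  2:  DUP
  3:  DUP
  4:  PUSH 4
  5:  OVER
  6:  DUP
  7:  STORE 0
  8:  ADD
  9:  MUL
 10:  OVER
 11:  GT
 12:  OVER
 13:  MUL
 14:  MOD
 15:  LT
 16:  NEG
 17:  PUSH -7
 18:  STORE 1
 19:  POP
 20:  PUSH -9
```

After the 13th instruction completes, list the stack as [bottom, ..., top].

[10, 10, 10]

PUSH 10  10
DUP      10 10
DUP      10 10 10
PUSH 4   10 10 10 4
OVER     10 10 10 4 10
DUP      10 10 10 4 10 10
STORE 0  10 10 10 4 10
ADD      10 10 10 14
MUL      10 10 140
OVER     10 10 140 10
GT       10 10 1
OVER     10 10 1 10
MUL      10 10 10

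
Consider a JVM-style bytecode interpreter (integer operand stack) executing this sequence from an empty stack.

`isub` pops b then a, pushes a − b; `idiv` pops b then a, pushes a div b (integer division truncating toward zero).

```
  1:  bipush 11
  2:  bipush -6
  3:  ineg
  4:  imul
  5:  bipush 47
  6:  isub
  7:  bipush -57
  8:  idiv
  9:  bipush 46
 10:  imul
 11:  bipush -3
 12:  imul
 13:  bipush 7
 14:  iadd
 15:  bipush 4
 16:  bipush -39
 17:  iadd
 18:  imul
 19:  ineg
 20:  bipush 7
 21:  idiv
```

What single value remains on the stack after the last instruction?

35

bipush 11  → 11
bipush -6  → 11 -6
ineg       → 11 6
imul       → 66
bipush 47  → 66 47
isub       → 19
bipush -57 → 19 -57
idiv       → 0
bipush 46  → 0 46
imul       → 0
bipush -3  → 0 -3
imul       → 0
bipush 7   → 0 7
iadd       → 7
bipush 4   → 7 4
bipush -39 → 7 4 -39
iadd       → 7 -35
imul       → -245
ineg       → 245
bipush 7   → 245 7
idiv       → 35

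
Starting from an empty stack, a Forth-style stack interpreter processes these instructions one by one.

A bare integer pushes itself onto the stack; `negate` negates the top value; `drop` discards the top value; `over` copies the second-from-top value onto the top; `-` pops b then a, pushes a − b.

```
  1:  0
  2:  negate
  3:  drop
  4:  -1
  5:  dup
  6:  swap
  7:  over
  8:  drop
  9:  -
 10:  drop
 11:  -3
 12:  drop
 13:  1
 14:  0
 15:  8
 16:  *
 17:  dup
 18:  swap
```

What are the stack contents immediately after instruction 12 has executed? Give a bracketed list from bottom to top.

[]

0       [0]
negate  [0]
drop    []
-1      [-1]
dup     [-1, -1]
swap    [-1, -1]
over    [-1, -1, -1]
drop    [-1, -1]
-       [0]
drop    []
-3      [-3]
drop    []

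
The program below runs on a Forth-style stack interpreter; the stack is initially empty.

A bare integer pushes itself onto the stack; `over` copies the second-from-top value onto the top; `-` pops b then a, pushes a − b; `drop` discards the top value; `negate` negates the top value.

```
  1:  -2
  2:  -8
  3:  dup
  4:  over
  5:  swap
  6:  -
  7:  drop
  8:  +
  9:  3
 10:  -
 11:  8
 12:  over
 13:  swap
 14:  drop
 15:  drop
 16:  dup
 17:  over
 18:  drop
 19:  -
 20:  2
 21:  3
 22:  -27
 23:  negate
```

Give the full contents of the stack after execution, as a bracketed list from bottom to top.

[0, 2, 3, 27]

-2     → -2
-8     → -2 -8
dup    → -2 -8 -8
over   → -2 -8 -8 -8
swap   → -2 -8 -8 -8
-      → -2 -8 0
drop   → -2 -8
+      → -10
3      → -10 3
-      → -13
8      → -13 8
over   → -13 8 -13
swap   → -13 -13 8
drop   → -13 -13
drop   → -13
dup    → -13 -13
over   → -13 -13 -13
drop   → -13 -13
-      → 0
2      → 0 2
3      → 0 2 3
-27    → 0 2 3 -27
negate → 0 2 3 27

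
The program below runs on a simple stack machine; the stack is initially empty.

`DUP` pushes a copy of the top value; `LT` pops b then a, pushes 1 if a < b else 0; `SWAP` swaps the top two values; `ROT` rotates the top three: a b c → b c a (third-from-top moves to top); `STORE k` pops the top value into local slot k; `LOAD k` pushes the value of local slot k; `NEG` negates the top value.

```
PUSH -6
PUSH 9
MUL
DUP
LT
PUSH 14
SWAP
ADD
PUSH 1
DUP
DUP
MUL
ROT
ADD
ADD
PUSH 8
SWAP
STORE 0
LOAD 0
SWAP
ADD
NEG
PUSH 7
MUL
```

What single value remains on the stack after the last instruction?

-168

PUSH -6 -> [-6]
PUSH 9  -> [-6, 9]
MUL     -> [-54]
DUP     -> [-54, -54]
LT      -> [0]
PUSH 14 -> [0, 14]
SWAP    -> [14, 0]
ADD     -> [14]
PUSH 1  -> [14, 1]
DUP     -> [14, 1, 1]
DUP     -> [14, 1, 1, 1]
MUL     -> [14, 1, 1]
ROT     -> [1, 1, 14]
ADD     -> [1, 15]
ADD     -> [16]
PUSH 8  -> [16, 8]
SWAP    -> [8, 16]
STORE 0 -> [8]
LOAD 0  -> [8, 16]
SWAP    -> [16, 8]
ADD     -> [24]
NEG     -> [-24]
PUSH 7  -> [-24, 7]
MUL     -> [-168]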